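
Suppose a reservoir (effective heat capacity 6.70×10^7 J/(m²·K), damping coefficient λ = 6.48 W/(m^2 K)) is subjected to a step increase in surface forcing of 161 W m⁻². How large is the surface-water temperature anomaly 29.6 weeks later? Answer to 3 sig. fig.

20.4 K

Areal heat capacity C = 6.70×10^7 J/(m²·K) (given).
τ = C / λ = 6.70×10^7 / 6.48 = 1.03×10^7 s.
Equilibrium anomaly ΔT_eq = F / λ = 161 / 6.48 = 24.8 K.
t = 29.6 weeks = 1.79×10^7 s, so t/τ = 1.73.
ΔT(t) = ΔT_eq (1 − e^(−t/τ)) = 24.8 × (1 − e^−1.73) = 20.4 K.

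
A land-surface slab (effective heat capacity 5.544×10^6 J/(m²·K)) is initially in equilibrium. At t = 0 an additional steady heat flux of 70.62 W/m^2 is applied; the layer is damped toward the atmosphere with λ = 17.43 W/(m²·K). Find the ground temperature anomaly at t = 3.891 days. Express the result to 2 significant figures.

Areal heat capacity C = 5.544×10^6 J/(m²·K) (given).
τ = C / λ = 5.54×10^6 / 17.43 = 3.18×10^5 s.
Equilibrium anomaly ΔT_eq = F / λ = 70.62 / 17.43 = 4.05 K.
t = 3.891 days = 3.36×10^5 s, so t/τ = 1.06.
ΔT(t) = ΔT_eq (1 − e^(−t/τ)) = 4.05 × (1 − e^−1.06) = 2.64 K.

2.6 K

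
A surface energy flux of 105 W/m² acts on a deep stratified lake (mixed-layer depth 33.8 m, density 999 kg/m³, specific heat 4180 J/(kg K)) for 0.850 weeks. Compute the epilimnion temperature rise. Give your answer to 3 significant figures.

0.382 K

Areal heat capacity C = ρ c_p D = 999 × 4180 × 33.8 = 1.41×10^8 J/(m^2 K).
Net heat input Q = F Δt = 105 × (0.850 weeks × 6.048×10^5 s/week) = 5.40×10^7 J/m².
ΔT = Q / C = 5.40×10^7 / 1.41×10^8 = 0.382 K.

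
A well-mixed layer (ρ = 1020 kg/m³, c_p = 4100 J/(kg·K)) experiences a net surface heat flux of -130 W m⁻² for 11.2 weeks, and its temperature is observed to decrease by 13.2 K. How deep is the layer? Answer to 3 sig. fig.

16.0 m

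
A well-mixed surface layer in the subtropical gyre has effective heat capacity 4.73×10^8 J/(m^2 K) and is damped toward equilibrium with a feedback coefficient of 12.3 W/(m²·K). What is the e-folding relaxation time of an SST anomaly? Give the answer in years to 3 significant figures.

1.22 years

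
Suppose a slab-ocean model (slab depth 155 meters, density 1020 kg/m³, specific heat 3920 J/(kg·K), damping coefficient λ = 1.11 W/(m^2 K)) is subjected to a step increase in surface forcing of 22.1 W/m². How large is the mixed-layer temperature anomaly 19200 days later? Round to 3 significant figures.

Areal heat capacity C = ρ c_p D = 1020 × 3920 × 155 = 6.20×10^8 J/(m²·K).
τ = C / λ = 6.20×10^8 / 1.11 = 5.58×10^8 s.
Equilibrium anomaly ΔT_eq = F / λ = 22.1 / 1.11 = 19.9 K.
t = 19200 days = 1.66×10^9 s, so t/τ = 2.97.
ΔT(t) = ΔT_eq (1 − e^(−t/τ)) = 19.9 × (1 − e^−2.97) = 18.9 K.

18.9 K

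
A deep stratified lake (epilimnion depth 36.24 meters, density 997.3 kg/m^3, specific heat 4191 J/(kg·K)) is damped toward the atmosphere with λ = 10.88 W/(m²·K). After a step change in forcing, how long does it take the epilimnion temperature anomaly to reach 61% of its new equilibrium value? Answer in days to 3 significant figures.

152 days

Areal heat capacity C = ρ c_p D = 997.3 × 4191 × 36.24 = 1.51×10^8 J/(m^2 K).
τ = C / λ = 1.51×10^8 / 10.88 = 1.39×10^7 s.
Fraction reached: 1 − e^(−t/τ) = 0.61 ⇒ t = −τ ln(1 − 0.61) = τ × 0.942.
t = 1.31×10^7 s = 152 days.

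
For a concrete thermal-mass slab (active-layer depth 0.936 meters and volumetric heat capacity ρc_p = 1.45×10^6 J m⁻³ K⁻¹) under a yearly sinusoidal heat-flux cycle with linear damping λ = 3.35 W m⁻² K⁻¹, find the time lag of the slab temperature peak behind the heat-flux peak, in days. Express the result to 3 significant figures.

Areal heat capacity C = ρc_p × D = 1.45×10^6 × 0.936 = 1.36×10^6 J/(m²·K).
ω = 2π / 3.15×10^7 s = 1.99×10^-7 s⁻¹.
Phase lag φ = arctan(Cω/λ) = arctan(0.270/3.35) = 0.0805 rad.
Time lag = φ / ω = 0.0805 / 1.99×10^-7 = 4.04×10^5 s = 4.68 days.

4.68 days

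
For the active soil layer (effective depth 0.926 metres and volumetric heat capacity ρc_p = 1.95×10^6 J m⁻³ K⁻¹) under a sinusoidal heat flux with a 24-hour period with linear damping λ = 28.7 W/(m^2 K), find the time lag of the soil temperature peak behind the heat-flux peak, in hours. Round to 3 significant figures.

Areal heat capacity C = ρc_p × D = 1.95×10^6 × 0.926 = 1.81×10^6 J/(m^2 K).
ω = 2π / 86400 s = 7.27×10^-5 s⁻¹.
Phase lag φ = arctan(Cω/λ) = arctan(131/28.7) = 1.36 rad.
Time lag = φ / ω = 1.36 / 7.27×10^-5 = 18600 s = 5.18 hours.

5.18 hours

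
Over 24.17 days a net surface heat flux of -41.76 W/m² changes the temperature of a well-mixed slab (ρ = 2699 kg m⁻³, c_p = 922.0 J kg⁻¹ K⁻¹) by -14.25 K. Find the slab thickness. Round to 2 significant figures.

2.5 m

Heat input Q = F Δt = -41.76 × 2.09×10^6 s = -8.72×10^7 J/m².
Required areal heat capacity C = Q / ΔT = 6.12×10^6 J/(m²·K).
Depth D = C / (ρ c_p) = 6.12×10^6 / (2699 × 922.0) = 2.46 m.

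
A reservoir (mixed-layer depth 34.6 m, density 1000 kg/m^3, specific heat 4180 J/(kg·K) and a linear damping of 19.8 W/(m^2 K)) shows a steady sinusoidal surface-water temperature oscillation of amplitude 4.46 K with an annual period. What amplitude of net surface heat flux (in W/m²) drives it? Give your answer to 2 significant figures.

160

Areal heat capacity C = ρ c_p D = 1000 × 4180 × 34.6 = 1.45×10^8 J/(m²·K).
ω = 2π / 3.15×10^7 s = 1.99×10^-7 s⁻¹.
√((Cω)² + λ²) = √((28.8)² + 19.8²) = 35.0 W/(m²·K).
F₀ = A × √((Cω)²+λ²) = 4.46 × 35.0 = 156 W/m².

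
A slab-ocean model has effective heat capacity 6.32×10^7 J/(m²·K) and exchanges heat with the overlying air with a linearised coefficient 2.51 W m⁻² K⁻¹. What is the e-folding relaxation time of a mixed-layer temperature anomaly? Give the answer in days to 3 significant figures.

291 days

Areal heat capacity C = 6.32×10^7 J/(m²·K) (given).
Relaxation time τ = C / λ = 6.32×10^7 / 2.51 = 2.52×10^7 s.
In days: 2.52×10^7 s / (86400 s/day) = 291 days.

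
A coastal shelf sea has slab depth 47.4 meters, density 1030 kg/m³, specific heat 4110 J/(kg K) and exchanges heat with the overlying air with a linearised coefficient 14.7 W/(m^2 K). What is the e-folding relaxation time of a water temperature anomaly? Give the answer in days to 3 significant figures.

158 days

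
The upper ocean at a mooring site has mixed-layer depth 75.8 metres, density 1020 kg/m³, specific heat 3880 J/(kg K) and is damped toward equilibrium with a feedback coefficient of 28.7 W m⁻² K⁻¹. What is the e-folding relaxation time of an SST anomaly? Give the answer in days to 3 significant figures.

Areal heat capacity C = ρ c_p D = 1020 × 3880 × 75.8 = 3.00×10^8 J m⁻² K⁻¹.
Relaxation time τ = C / λ = 3.00×10^8 / 28.7 = 1.05×10^7 s.
In days: 1.05×10^7 s / (86400 s/day) = 121 days.

121 days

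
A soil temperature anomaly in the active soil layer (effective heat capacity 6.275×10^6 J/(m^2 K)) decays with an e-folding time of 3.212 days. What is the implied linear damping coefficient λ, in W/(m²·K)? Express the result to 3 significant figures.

22.6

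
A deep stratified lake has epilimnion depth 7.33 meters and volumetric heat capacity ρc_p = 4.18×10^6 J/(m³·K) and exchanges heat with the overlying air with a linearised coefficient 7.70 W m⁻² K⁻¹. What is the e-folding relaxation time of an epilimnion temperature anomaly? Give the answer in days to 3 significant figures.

Areal heat capacity C = ρc_p × D = 4.18×10^6 × 7.33 = 3.06×10^7 J/(m²·K).
Relaxation time τ = C / λ = 3.06×10^7 / 7.70 = 3.98×10^6 s.
In days: 3.98×10^6 s / (86400 s/day) = 46.1 days.

46.1 days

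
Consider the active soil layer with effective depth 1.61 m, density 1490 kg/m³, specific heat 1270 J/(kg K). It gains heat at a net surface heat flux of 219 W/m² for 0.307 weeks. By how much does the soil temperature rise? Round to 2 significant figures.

13 K

Areal heat capacity C = ρ c_p D = 1490 × 1270 × 1.61 = 3.05×10^6 J/(m^2 K).
Net heat input Q = F Δt = 219 × (0.307 weeks × 6.048×10^5 s/week) = 4.07×10^7 J/m².
ΔT = Q / C = 4.07×10^7 / 3.05×10^6 = 13.3 K.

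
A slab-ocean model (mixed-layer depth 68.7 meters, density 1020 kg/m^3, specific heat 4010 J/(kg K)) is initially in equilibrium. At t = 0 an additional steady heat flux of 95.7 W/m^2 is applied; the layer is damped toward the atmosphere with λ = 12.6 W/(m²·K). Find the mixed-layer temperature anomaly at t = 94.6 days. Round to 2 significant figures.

2.3 K

Areal heat capacity C = ρ c_p D = 1020 × 4010 × 68.7 = 2.81×10^8 J/(m²·K).
τ = C / λ = 2.81×10^8 / 12.6 = 2.23×10^7 s.
Equilibrium anomaly ΔT_eq = F / λ = 95.7 / 12.6 = 7.60 K.
t = 94.6 days = 8.17×10^6 s, so t/τ = 0.367.
ΔT(t) = ΔT_eq (1 − e^(−t/τ)) = 7.60 × (1 − e^−0.367) = 2.33 K.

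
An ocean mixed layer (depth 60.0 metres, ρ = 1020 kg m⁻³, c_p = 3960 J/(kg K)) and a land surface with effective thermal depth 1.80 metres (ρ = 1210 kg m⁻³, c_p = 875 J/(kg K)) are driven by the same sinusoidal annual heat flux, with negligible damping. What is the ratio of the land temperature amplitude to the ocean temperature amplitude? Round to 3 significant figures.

127

C_ocean = 1020 × 3960 × 60.0 = 2.42×10^8 J/(m²·K).
C_land = 1210 × 875 × 1.80 = 1.91×10^6 J/(m²·K).
Undamped amplitude ∝ 1/C, so A_land/A_ocean = C_ocean/C_land = 127.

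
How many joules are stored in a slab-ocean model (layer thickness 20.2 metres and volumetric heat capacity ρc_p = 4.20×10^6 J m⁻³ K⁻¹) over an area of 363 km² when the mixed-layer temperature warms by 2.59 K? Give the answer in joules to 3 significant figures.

7.98×10^16 J

Areal heat capacity C = ρc_p × D = 4.20×10^6 × 20.2 = 8.48×10^7 J m⁻² K⁻¹.
Heat per unit area: q = C ΔT = 8.48×10^7 × 2.59 = 2.20×10^8 J/m².
Total heat: Q = q × A = 2.20×10^8 × (363 × 10⁶ m²) = 7.98×10^16 J.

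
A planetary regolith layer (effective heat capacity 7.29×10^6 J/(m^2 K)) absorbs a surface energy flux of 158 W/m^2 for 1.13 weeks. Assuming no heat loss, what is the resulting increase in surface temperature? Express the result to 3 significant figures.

14.8 K

Areal heat capacity C = 7.29×10^6 J/(m^2 K) (given).
Net heat input Q = F Δt = 158 × (1.13 weeks × 6.048×10^5 s/week) = 1.08×10^8 J/m².
ΔT = Q / C = 1.08×10^8 / 7.29×10^6 = 14.8 K.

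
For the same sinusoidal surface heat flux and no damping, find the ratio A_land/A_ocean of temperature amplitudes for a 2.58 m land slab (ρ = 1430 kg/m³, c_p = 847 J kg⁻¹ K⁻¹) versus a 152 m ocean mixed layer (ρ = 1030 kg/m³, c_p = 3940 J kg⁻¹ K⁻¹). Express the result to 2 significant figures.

200

C_ocean = 1030 × 3940 × 152 = 6.17×10^8 J/(m²·K).
C_land = 1430 × 847 × 2.58 = 3.12×10^6 J/(m²·K).
Undamped amplitude ∝ 1/C, so A_land/A_ocean = C_ocean/C_land = 197.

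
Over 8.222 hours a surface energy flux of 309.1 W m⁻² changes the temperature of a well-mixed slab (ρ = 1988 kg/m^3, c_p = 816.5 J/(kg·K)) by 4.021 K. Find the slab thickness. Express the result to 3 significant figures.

1.40 m

Heat input Q = F Δt = 309.1 × 29600 s = 9.15×10^6 J/m².
Required areal heat capacity C = Q / ΔT = 2.28×10^6 J/(m²·K).
Depth D = C / (ρ c_p) = 2.28×10^6 / (1988 × 816.5) = 1.40 m.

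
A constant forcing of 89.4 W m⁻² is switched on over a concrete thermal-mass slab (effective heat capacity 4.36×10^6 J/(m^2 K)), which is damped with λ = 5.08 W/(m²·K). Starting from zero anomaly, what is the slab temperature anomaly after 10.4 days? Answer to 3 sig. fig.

11.4 K

Areal heat capacity C = 4.36×10^6 J/(m^2 K) (given).
τ = C / λ = 4.36×10^6 / 5.08 = 8.58×10^5 s.
Equilibrium anomaly ΔT_eq = F / λ = 89.4 / 5.08 = 17.6 K.
t = 10.4 days = 8.99×10^5 s, so t/τ = 1.05.
ΔT(t) = ΔT_eq (1 − e^(−t/τ)) = 17.6 × (1 − e^−1.05) = 11.4 K.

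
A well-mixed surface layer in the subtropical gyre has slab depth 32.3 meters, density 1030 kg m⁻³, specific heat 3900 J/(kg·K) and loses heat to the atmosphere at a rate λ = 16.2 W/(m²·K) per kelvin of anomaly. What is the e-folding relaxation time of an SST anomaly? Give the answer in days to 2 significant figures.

93 days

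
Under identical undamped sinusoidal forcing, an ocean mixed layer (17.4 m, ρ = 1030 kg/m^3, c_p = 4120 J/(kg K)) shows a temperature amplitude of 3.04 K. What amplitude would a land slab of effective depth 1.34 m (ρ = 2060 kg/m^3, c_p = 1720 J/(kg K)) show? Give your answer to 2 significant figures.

47 K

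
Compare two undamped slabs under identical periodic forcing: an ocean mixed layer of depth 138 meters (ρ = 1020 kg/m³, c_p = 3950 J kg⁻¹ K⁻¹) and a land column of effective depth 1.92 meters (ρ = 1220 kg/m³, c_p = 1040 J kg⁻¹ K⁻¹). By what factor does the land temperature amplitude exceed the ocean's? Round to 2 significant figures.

C_ocean = 1020 × 3950 × 138 = 5.56×10^8 J/(m²·K).
C_land = 1220 × 1040 × 1.92 = 2.44×10^6 J/(m²·K).
Undamped amplitude ∝ 1/C, so A_land/A_ocean = C_ocean/C_land = 228.

230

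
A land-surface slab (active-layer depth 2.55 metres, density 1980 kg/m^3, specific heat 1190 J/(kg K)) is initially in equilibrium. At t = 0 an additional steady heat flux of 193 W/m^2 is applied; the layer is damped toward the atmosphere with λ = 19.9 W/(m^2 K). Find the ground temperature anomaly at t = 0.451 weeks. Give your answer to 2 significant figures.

Areal heat capacity C = ρ c_p D = 1980 × 1190 × 2.55 = 6.01×10^6 J/(m²·K).
τ = C / λ = 6.01×10^6 / 19.9 = 3.02×10^5 s.
Equilibrium anomaly ΔT_eq = F / λ = 193 / 19.9 = 9.70 K.
t = 0.451 weeks = 2.73×10^5 s, so t/τ = 0.903.
ΔT(t) = ΔT_eq (1 − e^(−t/τ)) = 9.70 × (1 − e^−0.903) = 5.77 K.

5.8 K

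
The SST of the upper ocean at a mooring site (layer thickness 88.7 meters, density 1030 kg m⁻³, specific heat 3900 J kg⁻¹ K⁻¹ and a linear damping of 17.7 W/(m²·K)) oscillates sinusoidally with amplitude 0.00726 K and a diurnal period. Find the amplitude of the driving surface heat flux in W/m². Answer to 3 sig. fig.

188

Areal heat capacity C = ρ c_p D = 1030 × 3900 × 88.7 = 3.56×10^8 J m⁻² K⁻¹.
ω = 2π / 86400 s = 7.27×10^-5 s⁻¹.
√((Cω)² + λ²) = √((25900)² + 17.7²) = 25900 W/(m²·K).
F₀ = A × √((Cω)²+λ²) = 0.00726 × 25900 = 188 W/m².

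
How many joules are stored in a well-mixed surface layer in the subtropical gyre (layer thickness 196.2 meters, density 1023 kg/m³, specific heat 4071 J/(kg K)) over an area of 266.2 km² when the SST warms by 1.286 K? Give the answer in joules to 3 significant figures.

Areal heat capacity C = ρ c_p D = 1023 × 4071 × 196.2 = 8.17×10^8 J/(m^2 K).
Heat per unit area: q = C ΔT = 8.17×10^8 × 1.286 = 1.05×10^9 J/m².
Total heat: Q = q × A = 1.05×10^9 × (266.2 × 10⁶ m²) = 2.80×10^17 J.

2.80×10^17 J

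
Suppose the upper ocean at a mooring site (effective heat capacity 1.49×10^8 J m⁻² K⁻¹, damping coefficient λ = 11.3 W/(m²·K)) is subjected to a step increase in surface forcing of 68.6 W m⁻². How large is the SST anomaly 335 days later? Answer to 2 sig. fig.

5.4 K

Areal heat capacity C = 1.49×10^8 J m⁻² K⁻¹ (given).
τ = C / λ = 1.49×10^8 / 11.3 = 1.32×10^7 s.
Equilibrium anomaly ΔT_eq = F / λ = 68.6 / 11.3 = 6.07 K.
t = 335 days = 2.89×10^7 s, so t/τ = 2.20.
ΔT(t) = ΔT_eq (1 − e^(−t/τ)) = 6.07 × (1 − e^−2.20) = 5.39 K.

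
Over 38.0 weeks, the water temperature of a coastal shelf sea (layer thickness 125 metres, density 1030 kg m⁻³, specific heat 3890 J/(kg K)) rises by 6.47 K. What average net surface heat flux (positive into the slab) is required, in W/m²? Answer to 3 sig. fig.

Areal heat capacity C = ρ c_p D = 1030 × 3890 × 125 = 5.01×10^8 J/(m^2 K).
Required heat per unit area: Q = C ΔT = 5.01×10^8 × 6.47 = 3.24×10^9 J/m².
Flux F = Q / Δt = 3.24×10^9 / 2.30×10^7 s = 141 W/m².

141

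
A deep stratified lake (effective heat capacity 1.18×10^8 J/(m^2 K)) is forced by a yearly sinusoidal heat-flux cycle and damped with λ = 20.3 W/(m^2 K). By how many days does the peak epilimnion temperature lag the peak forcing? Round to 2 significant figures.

Areal heat capacity C = 1.18×10^8 J/(m^2 K) (given).
ω = 2π / 3.15×10^7 s = 1.99×10^-7 s⁻¹.
Phase lag φ = arctan(Cω/λ) = arctan(23.5/20.3) = 0.859 rad.
Time lag = φ / ω = 0.859 / 1.99×10^-7 = 4.31×10^6 s = 49.9 days.

50 days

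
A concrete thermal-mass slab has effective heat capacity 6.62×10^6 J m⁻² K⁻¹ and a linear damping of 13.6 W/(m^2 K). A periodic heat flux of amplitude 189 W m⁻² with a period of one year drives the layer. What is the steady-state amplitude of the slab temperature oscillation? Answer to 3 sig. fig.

13.8 K

Areal heat capacity C = 6.62×10^6 J m⁻² K⁻¹ (given).
Angular frequency ω = 2π / T = 2π / 3.15×10^7 s = 1.99×10^-7 s⁻¹.
√((Cω)² + λ²) = √((1.32)² + 13.6²) = 13.7 W/(m²·K).
Amplitude A = F₀ / √((Cω)²+λ²) = 189 / 13.7 = 13.8 K.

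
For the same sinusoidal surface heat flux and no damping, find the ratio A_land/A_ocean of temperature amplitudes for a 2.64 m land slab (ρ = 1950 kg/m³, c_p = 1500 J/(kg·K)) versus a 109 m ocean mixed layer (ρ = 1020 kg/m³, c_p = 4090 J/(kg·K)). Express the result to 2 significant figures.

59

C_ocean = 1020 × 4090 × 109 = 4.55×10^8 J/(m²·K).
C_land = 1950 × 1500 × 2.64 = 7.72×10^6 J/(m²·K).
Undamped amplitude ∝ 1/C, so A_land/A_ocean = C_ocean/C_land = 58.9.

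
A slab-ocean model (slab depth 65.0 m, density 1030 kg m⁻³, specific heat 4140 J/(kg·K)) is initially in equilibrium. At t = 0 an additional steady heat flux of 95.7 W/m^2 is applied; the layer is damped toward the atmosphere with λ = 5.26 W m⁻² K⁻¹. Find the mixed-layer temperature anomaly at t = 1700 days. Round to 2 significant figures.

Areal heat capacity C = ρ c_p D = 1030 × 4140 × 65.0 = 2.77×10^8 J/(m^2 K).
τ = C / λ = 2.77×10^8 / 5.26 = 5.27×10^7 s.
Equilibrium anomaly ΔT_eq = F / λ = 95.7 / 5.26 = 18.2 K.
t = 1700 days = 1.47×10^8 s, so t/τ = 2.79.
ΔT(t) = ΔT_eq (1 − e^(−t/τ)) = 18.2 × (1 − e^−2.79) = 17.1 K.

17 K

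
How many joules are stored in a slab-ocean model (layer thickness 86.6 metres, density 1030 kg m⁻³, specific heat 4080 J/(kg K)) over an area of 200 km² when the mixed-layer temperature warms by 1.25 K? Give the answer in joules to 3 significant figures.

9.10×10^16 J

Areal heat capacity C = ρ c_p D = 1030 × 4080 × 86.6 = 3.64×10^8 J m⁻² K⁻¹.
Heat per unit area: q = C ΔT = 3.64×10^8 × 1.25 = 4.55×10^8 J/m².
Total heat: Q = q × A = 4.55×10^8 × (200 × 10⁶ m²) = 9.10×10^16 J.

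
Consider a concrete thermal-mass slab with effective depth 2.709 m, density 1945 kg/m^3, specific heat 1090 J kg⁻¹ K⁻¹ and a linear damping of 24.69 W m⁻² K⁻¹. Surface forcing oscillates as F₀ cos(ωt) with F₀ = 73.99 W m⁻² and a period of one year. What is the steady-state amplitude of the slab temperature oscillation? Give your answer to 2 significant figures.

Areal heat capacity C = ρ c_p D = 1945 × 1090 × 2.709 = 5.74×10^6 J m⁻² K⁻¹.
Angular frequency ω = 2π / T = 2π / 3.15×10^7 s = 1.99×10^-7 s⁻¹.
√((Cω)² + λ²) = √((1.14)² + 24.69²) = 24.7 W/(m²·K).
Amplitude A = F₀ / √((Cω)²+λ²) = 73.99 / 24.7 = 2.99 K.

3.0 K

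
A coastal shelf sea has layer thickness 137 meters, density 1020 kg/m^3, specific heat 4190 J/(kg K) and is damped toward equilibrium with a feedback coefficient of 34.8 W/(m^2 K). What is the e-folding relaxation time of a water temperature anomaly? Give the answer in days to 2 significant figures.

190 days

Areal heat capacity C = ρ c_p D = 1020 × 4190 × 137 = 5.86×10^8 J m⁻² K⁻¹.
Relaxation time τ = C / λ = 5.86×10^8 / 34.8 = 1.68×10^7 s.
In days: 1.68×10^7 s / (86400 s/day) = 195 days.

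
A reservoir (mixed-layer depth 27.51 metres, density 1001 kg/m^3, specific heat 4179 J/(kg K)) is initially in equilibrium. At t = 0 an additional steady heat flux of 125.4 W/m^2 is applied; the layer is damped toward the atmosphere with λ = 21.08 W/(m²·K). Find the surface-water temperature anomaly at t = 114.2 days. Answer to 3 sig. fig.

4.97 K

Areal heat capacity C = ρ c_p D = 1001 × 4179 × 27.51 = 1.15×10^8 J m⁻² K⁻¹.
τ = C / λ = 1.15×10^8 / 21.08 = 5.46×10^6 s.
Equilibrium anomaly ΔT_eq = F / λ = 125.4 / 21.08 = 5.95 K.
t = 114.2 days = 9.87×10^6 s, so t/τ = 1.81.
ΔT(t) = ΔT_eq (1 − e^(−t/τ)) = 5.95 × (1 − e^−1.81) = 4.97 K.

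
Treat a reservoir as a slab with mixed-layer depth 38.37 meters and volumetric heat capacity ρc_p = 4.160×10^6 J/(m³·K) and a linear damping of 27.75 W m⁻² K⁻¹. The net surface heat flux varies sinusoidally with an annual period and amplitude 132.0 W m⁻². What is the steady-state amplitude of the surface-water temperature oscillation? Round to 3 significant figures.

3.13 K

Areal heat capacity C = ρc_p × D = 4.160×10^6 × 38.37 = 1.60×10^8 J/(m^2 K).
Angular frequency ω = 2π / T = 2π / 3.15×10^7 s = 1.99×10^-7 s⁻¹.
√((Cω)² + λ²) = √((31.8)² + 27.75²) = 42.2 W/(m²·K).
Amplitude A = F₀ / √((Cω)²+λ²) = 132.0 / 42.2 = 3.13 K.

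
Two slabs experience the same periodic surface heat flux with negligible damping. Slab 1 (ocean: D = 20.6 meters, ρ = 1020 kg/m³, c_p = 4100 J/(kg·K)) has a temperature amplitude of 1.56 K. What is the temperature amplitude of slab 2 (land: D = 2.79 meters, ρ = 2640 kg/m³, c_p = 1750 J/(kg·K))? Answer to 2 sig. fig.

10 K

C_ocean = 8.61×10^7 J/(m²·K); C_land = 1.29×10^7 J/(m²·K).
A ∝ 1/C ⇒ A_land = A_ocean × C_ocean/C_land = 1.56 × 6.68 = 10.4 K.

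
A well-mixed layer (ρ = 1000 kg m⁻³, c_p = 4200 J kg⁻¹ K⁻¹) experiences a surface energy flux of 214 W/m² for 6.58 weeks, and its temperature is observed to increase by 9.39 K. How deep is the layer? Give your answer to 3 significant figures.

21.6 m

Heat input Q = F Δt = 214 × 3.98×10^6 s = 8.52×10^8 J/m².
Required areal heat capacity C = Q / ΔT = 9.07×10^7 J/(m²·K).
Depth D = C / (ρ c_p) = 9.07×10^7 / (1000 × 4200) = 21.6 m.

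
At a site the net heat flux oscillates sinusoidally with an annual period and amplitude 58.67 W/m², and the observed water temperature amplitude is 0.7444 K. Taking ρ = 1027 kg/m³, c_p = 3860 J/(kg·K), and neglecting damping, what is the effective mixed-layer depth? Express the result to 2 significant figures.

100 m

ω = 2π / 3.15×10^7 s = 1.99×10^-7 s⁻¹.
Required C = F₀ / (A ω) = 58.67 / (0.7444 × 1.99×10^-7) = 3.96×10^8 J/(m²·K).
D = C / (ρ c_p) = 3.96×10^8 / (1027 × 3860) = 99.8 m.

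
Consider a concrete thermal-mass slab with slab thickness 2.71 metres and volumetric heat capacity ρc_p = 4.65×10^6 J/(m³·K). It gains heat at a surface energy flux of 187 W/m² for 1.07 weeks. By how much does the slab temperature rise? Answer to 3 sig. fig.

9.60 K

Areal heat capacity C = ρc_p × D = 4.65×10^6 × 2.71 = 1.26×10^7 J m⁻² K⁻¹.
Net heat input Q = F Δt = 187 × (1.07 weeks × 6.048×10^5 s/week) = 1.21×10^8 J/m².
ΔT = Q / C = 1.21×10^8 / 1.26×10^7 = 9.60 K.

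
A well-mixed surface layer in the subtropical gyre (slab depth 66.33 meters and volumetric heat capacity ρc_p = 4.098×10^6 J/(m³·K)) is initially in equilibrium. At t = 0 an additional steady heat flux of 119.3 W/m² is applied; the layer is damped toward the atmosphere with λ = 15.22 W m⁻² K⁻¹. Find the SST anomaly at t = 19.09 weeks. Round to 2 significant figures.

3.7 K

Areal heat capacity C = ρc_p × D = 4.098×10^6 × 66.33 = 2.72×10^8 J/(m²·K).
τ = C / λ = 2.72×10^8 / 15.22 = 1.79×10^7 s.
Equilibrium anomaly ΔT_eq = F / λ = 119.3 / 15.22 = 7.84 K.
t = 19.09 weeks = 1.15×10^7 s, so t/τ = 0.646.
ΔT(t) = ΔT_eq (1 − e^(−t/τ)) = 7.84 × (1 − e^−0.646) = 3.73 K.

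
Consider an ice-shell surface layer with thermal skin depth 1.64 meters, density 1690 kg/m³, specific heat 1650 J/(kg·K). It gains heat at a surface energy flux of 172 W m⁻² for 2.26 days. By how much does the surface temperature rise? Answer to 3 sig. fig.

Areal heat capacity C = ρ c_p D = 1690 × 1650 × 1.64 = 4.57×10^6 J/(m²·K).
Net heat input Q = F Δt = 172 × (2.26 days × 86400 s/day) = 3.36×10^7 J/m².
ΔT = Q / C = 3.36×10^7 / 4.57×10^6 = 7.34 K.

7.34 K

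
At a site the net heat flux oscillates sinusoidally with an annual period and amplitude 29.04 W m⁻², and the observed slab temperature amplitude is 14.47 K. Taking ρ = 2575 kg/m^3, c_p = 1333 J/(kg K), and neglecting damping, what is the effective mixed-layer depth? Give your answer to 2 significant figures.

ω = 2π / 3.15×10^7 s = 1.99×10^-7 s⁻¹.
Required C = F₀ / (A ω) = 29.04 / (14.47 × 1.99×10^-7) = 1.01×10^7 J/(m²·K).
D = C / (ρ c_p) = 1.01×10^7 / (2575 × 1333) = 2.93 m.

2.9 m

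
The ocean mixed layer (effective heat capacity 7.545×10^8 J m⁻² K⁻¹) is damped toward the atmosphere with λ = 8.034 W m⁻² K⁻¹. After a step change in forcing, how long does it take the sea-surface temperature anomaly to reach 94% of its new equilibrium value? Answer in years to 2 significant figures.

8.4 years

Areal heat capacity C = 7.545×10^8 J m⁻² K⁻¹ (given).
τ = C / λ = 7.54×10^8 / 8.034 = 9.39×10^7 s.
Fraction reached: 1 − e^(−t/τ) = 0.94 ⇒ t = −τ ln(1 − 0.94) = τ × 2.81.
t = 2.64×10^8 s = 8.37 years.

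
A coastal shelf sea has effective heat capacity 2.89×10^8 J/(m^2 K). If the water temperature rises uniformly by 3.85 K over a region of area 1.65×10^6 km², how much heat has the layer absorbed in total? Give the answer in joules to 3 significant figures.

1.84×10^21 J

Areal heat capacity C = 2.89×10^8 J/(m^2 K) (given).
Heat per unit area: q = C ΔT = 2.89×10^8 × 3.85 = 1.11×10^9 J/m².
Total heat: Q = q × A = 1.11×10^9 × (1.65×10^6 × 10⁶ m²) = 1.84×10^21 J.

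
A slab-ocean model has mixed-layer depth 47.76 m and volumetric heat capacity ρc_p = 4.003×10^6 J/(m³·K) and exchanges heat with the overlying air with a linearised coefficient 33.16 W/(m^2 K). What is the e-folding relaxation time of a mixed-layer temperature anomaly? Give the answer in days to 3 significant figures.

Areal heat capacity C = ρc_p × D = 4.003×10^6 × 47.76 = 1.91×10^8 J/(m^2 K).
Relaxation time τ = C / λ = 1.91×10^8 / 33.16 = 5.77×10^6 s.
In days: 5.77×10^6 s / (86400 s/day) = 66.7 days.

66.7 days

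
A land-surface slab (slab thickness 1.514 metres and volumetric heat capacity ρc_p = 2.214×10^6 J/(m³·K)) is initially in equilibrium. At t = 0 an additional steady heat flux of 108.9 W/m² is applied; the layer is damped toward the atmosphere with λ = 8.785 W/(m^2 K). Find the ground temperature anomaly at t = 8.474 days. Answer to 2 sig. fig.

Areal heat capacity C = ρc_p × D = 2.214×10^6 × 1.514 = 3.35×10^6 J/(m^2 K).
τ = C / λ = 3.35×10^6 / 8.785 = 3.82×10^5 s.
Equilibrium anomaly ΔT_eq = F / λ = 108.9 / 8.785 = 12.4 K.
t = 8.474 days = 7.32×10^5 s, so t/τ = 1.92.
ΔT(t) = ΔT_eq (1 − e^(−t/τ)) = 12.4 × (1 − e^−1.92) = 10.6 K.

11 K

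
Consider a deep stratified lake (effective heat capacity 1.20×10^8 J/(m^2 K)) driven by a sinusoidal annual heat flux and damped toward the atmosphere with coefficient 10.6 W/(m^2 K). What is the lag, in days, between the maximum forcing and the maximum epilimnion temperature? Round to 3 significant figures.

Areal heat capacity C = 1.20×10^8 J/(m^2 K) (given).
ω = 2π / 3.15×10^7 s = 1.99×10^-7 s⁻¹.
Phase lag φ = arctan(Cω/λ) = arctan(23.9/10.6) = 1.15 rad.
Time lag = φ / ω = 1.15 / 1.99×10^-7 = 5.79×10^6 s = 67.0 days.

67.0 days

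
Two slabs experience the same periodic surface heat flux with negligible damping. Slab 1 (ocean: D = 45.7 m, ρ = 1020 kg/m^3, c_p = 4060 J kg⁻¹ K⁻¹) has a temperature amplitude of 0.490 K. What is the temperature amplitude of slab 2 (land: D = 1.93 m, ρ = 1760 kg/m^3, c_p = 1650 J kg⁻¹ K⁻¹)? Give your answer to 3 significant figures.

C_ocean = 1.89×10^8 J/(m²·K); C_land = 5.60×10^6 J/(m²·K).
A ∝ 1/C ⇒ A_land = A_ocean × C_ocean/C_land = 0.490 × 33.8 = 16.5 K.

16.5 K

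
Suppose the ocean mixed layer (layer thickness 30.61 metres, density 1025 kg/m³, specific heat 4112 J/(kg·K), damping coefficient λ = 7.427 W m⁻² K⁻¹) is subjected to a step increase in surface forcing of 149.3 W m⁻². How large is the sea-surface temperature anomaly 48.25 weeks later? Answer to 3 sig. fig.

Areal heat capacity C = ρ c_p D = 1025 × 4112 × 30.61 = 1.29×10^8 J m⁻² K⁻¹.
τ = C / λ = 1.29×10^8 / 7.427 = 1.74×10^7 s.
Equilibrium anomaly ΔT_eq = F / λ = 149.3 / 7.427 = 20.1 K.
t = 48.25 weeks = 2.92×10^7 s, so t/τ = 1.68.
ΔT(t) = ΔT_eq (1 − e^(−t/τ)) = 20.1 × (1 − e^−1.68) = 16.4 K.

16.4 K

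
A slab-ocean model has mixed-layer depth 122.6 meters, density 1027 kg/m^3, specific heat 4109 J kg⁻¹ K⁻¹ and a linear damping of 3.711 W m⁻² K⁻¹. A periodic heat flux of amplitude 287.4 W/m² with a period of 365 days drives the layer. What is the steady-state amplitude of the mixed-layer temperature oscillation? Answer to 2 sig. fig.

Areal heat capacity C = ρ c_p D = 1027 × 4109 × 122.6 = 5.17×10^8 J/(m^2 K).
Angular frequency ω = 2π / T = 2π / 3.15×10^7 s = 1.99×10^-7 s⁻¹.
√((Cω)² + λ²) = √((103)² + 3.711²) = 103 W/(m²·K).
Amplitude A = F₀ / √((Cω)²+λ²) = 287.4 / 103 = 2.79 K.

2.8 K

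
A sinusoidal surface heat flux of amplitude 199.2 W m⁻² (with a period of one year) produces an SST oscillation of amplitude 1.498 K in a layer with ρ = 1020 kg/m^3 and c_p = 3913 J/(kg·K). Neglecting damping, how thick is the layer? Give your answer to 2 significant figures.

170 m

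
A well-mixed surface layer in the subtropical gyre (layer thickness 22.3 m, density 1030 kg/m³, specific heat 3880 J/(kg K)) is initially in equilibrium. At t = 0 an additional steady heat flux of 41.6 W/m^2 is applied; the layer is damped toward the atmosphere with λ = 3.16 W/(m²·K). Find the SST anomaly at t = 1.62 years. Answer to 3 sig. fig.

Areal heat capacity C = ρ c_p D = 1030 × 3880 × 22.3 = 8.91×10^7 J m⁻² K⁻¹.
τ = C / λ = 8.91×10^7 / 3.16 = 2.82×10^7 s.
Equilibrium anomaly ΔT_eq = F / λ = 41.6 / 3.16 = 13.2 K.
t = 1.62 years = 5.11×10^7 s, so t/τ = 1.81.
ΔT(t) = ΔT_eq (1 − e^(−t/τ)) = 13.2 × (1 − e^−1.81) = 11.0 K.

11.0 K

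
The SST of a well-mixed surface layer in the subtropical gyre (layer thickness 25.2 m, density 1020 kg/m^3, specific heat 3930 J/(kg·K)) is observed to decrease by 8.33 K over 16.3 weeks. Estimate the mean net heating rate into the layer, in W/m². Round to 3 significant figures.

-85.4

Areal heat capacity C = ρ c_p D = 1020 × 3930 × 25.2 = 1.01×10^8 J m⁻² K⁻¹.
Required heat per unit area: Q = C ΔT = 1.01×10^8 × -8.33 = -8.41×10^8 J/m².
Flux F = Q / Δt = -8.41×10^8 / 9.86×10^6 s = -85.4 W/m².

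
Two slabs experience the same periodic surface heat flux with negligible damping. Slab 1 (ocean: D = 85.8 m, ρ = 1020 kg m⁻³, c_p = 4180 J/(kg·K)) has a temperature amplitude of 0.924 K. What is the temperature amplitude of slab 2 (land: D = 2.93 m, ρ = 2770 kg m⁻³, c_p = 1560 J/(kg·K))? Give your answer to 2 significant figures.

C_ocean = 3.66×10^8 J/(m²·K); C_land = 1.27×10^7 J/(m²·K).
A ∝ 1/C ⇒ A_land = A_ocean × C_ocean/C_land = 0.924 × 28.9 = 26.7 K.

27 K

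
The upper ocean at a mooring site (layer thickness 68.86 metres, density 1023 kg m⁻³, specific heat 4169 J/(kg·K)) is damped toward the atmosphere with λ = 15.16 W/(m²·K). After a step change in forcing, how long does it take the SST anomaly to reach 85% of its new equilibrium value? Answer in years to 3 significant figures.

Areal heat capacity C = ρ c_p D = 1023 × 4169 × 68.86 = 2.94×10^8 J m⁻² K⁻¹.
τ = C / λ = 2.94×10^8 / 15.16 = 1.94×10^7 s.
Fraction reached: 1 − e^(−t/τ) = 0.85 ⇒ t = −τ ln(1 − 0.85) = τ × 1.90.
t = 3.68×10^7 s = 1.16 years.

1.16 years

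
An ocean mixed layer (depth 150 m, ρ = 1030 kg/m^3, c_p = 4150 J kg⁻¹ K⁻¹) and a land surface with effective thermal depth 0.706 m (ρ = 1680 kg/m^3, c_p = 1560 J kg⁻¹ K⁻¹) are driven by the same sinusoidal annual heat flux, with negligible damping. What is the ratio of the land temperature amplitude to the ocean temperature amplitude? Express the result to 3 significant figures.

C_ocean = 1030 × 4150 × 150 = 6.41×10^8 J/(m²·K).
C_land = 1680 × 1560 × 0.706 = 1.85×10^6 J/(m²·K).
Undamped amplitude ∝ 1/C, so A_land/A_ocean = C_ocean/C_land = 347.

347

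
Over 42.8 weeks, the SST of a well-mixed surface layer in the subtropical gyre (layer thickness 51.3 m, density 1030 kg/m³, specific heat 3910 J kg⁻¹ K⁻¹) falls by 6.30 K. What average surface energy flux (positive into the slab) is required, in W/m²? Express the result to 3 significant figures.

Areal heat capacity C = ρ c_p D = 1030 × 3910 × 51.3 = 2.07×10^8 J/(m^2 K).
Required heat per unit area: Q = C ΔT = 2.07×10^8 × -6.30 = -1.30×10^9 J/m².
Flux F = Q / Δt = -1.30×10^9 / 2.59×10^7 s = -50.3 W/m².

-50.3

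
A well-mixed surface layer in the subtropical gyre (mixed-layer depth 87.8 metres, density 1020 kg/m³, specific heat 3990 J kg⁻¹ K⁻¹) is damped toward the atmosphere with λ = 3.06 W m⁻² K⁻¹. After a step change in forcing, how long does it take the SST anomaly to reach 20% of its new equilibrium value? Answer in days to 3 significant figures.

302 days

Areal heat capacity C = ρ c_p D = 1020 × 3990 × 87.8 = 3.57×10^8 J m⁻² K⁻¹.
τ = C / λ = 3.57×10^8 / 3.06 = 1.17×10^8 s.
Fraction reached: 1 − e^(−t/τ) = 0.20 ⇒ t = −τ ln(1 − 0.20) = τ × 0.223.
t = 2.61×10^7 s = 302 days.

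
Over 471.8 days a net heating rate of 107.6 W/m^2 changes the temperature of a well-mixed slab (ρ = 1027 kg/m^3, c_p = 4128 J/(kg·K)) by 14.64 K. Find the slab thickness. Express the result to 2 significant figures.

Heat input Q = F Δt = 107.6 × 4.08×10^7 s = 4.39×10^9 J/m².
Required areal heat capacity C = Q / ΔT = 3.00×10^8 J/(m²·K).
Depth D = C / (ρ c_p) = 3.00×10^8 / (1027 × 4128) = 70.7 m.

71 m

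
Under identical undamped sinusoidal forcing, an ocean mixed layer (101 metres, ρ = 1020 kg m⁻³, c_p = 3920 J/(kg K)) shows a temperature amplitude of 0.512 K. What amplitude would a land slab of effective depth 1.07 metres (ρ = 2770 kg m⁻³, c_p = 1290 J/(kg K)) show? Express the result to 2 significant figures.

54 K

C_ocean = 4.04×10^8 J/(m²·K); C_land = 3.82×10^6 J/(m²·K).
A ∝ 1/C ⇒ A_land = A_ocean × C_ocean/C_land = 0.512 × 106 = 54.1 K.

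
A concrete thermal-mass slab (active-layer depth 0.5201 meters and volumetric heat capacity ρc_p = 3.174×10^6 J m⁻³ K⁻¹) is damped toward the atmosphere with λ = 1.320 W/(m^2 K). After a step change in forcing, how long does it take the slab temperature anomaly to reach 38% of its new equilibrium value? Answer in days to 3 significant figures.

6.92 days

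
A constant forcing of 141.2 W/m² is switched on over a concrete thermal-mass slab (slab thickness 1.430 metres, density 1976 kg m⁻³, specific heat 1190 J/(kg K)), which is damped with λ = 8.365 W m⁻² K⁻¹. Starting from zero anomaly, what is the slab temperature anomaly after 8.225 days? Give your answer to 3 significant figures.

14.0 K

Areal heat capacity C = ρ c_p D = 1976 × 1190 × 1.430 = 3.36×10^6 J m⁻² K⁻¹.
τ = C / λ = 3.36×10^6 / 8.365 = 4.02×10^5 s.
Equilibrium anomaly ΔT_eq = F / λ = 141.2 / 8.365 = 16.9 K.
t = 8.225 days = 7.11×10^5 s, so t/τ = 1.77.
ΔT(t) = ΔT_eq (1 − e^(−t/τ)) = 16.9 × (1 − e^−1.77) = 14.0 K.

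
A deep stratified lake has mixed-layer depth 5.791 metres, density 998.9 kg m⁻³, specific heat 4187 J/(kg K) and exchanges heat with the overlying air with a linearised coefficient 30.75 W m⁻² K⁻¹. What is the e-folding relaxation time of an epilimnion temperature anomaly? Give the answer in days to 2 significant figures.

Areal heat capacity C = ρ c_p D = 998.9 × 4187 × 5.791 = 2.42×10^7 J/(m^2 K).
Relaxation time τ = C / λ = 2.42×10^7 / 30.75 = 7.88×10^5 s.
In days: 7.88×10^5 s / (86400 s/day) = 9.12 days.

9.1 days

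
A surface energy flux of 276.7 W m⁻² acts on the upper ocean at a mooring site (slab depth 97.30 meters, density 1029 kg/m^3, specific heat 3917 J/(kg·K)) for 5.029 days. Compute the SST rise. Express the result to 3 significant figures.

Areal heat capacity C = ρ c_p D = 1029 × 3917 × 97.30 = 3.92×10^8 J/(m^2 K).
Net heat input Q = F Δt = 276.7 × (5.029 days × 86400 s/day) = 1.20×10^8 J/m².
ΔT = Q / C = 1.20×10^8 / 3.92×10^8 = 0.307 K.

0.307 K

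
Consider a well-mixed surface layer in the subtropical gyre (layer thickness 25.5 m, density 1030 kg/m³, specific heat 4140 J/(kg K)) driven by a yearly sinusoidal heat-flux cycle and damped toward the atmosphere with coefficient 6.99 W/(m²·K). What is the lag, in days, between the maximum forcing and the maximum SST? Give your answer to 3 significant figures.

73.1 days

Areal heat capacity C = ρ c_p D = 1030 × 4140 × 25.5 = 1.09×10^8 J/(m^2 K).
ω = 2π / 3.15×10^7 s = 1.99×10^-7 s⁻¹.
Phase lag φ = arctan(Cω/λ) = arctan(21.7/6.99) = 1.26 rad.
Time lag = φ / ω = 1.26 / 1.99×10^-7 = 6.32×10^6 s = 73.1 days.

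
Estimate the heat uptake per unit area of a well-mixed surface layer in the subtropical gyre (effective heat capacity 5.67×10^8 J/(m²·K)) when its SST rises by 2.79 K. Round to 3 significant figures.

Areal heat capacity C = 5.67×10^8 J/(m²·K) (given).
ΔQ = C ΔT = 5.67×10^8 × 2.79 = 1.58×10^9 J/m².

1.58×10^9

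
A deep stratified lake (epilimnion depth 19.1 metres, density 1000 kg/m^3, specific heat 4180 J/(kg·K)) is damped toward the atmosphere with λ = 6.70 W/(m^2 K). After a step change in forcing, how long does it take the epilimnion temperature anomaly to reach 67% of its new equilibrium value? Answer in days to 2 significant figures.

150 days

Areal heat capacity C = ρ c_p D = 1000 × 4180 × 19.1 = 7.98×10^7 J/(m^2 K).
τ = C / λ = 7.98×10^7 / 6.70 = 1.19×10^7 s.
Fraction reached: 1 − e^(−t/τ) = 0.67 ⇒ t = −τ ln(1 − 0.67) = τ × 1.11.
t = 1.32×10^7 s = 153 days.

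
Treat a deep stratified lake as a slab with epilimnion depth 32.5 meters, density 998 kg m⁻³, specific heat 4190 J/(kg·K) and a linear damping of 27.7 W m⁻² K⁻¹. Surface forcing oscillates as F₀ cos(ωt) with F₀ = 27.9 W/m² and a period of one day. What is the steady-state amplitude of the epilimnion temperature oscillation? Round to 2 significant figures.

Areal heat capacity C = ρ c_p D = 998 × 4190 × 32.5 = 1.36×10^8 J m⁻² K⁻¹.
Angular frequency ω = 2π / T = 2π / 86400 s = 7.27×10^-5 s⁻¹.
√((Cω)² + λ²) = √((9880)² + 27.7²) = 9880 W/(m²·K).
Amplitude A = F₀ / √((Cω)²+λ²) = 27.9 / 9880 = 0.00282 K.

0.0028 K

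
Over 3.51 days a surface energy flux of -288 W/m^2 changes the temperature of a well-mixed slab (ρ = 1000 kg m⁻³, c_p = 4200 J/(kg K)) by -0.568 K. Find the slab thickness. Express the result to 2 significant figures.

37 m

Heat input Q = F Δt = -288 × 3.03×10^5 s = -8.73×10^7 J/m².
Required areal heat capacity C = Q / ΔT = 1.54×10^8 J/(m²·K).
Depth D = C / (ρ c_p) = 1.54×10^8 / (1000 × 4200) = 36.6 m.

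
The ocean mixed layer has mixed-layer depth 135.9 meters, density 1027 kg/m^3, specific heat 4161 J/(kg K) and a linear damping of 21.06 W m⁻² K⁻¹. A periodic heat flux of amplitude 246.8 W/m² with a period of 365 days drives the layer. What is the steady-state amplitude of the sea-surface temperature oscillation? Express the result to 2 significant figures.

Areal heat capacity C = ρ c_p D = 1027 × 4161 × 135.9 = 5.81×10^8 J/(m²·K).
Angular frequency ω = 2π / T = 2π / 3.15×10^7 s = 1.99×10^-7 s⁻¹.
√((Cω)² + λ²) = √((116)² + 21.06²) = 118 W/(m²·K).
Amplitude A = F₀ / √((Cω)²+λ²) = 246.8 / 118 = 2.10 K.

2.1 K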